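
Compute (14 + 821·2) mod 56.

32

821·2 = 1642.
1642 = 29·56 + 18, so 1642 mod 56 = 18.
(14 + 18) mod 56 = 32.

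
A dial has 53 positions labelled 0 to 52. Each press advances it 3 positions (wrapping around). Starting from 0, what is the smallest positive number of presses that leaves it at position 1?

3·18 = 54 = 1·53 + 1, so 3⁻¹ ≡ 18 (mod 53).

18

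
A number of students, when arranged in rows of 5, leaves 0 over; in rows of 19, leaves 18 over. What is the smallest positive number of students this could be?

x ≡ 0 (mod 5) gives x ∈ {0, 5, 10, 15, 20, 25, 30, 35, …}.
The first of these with x mod 19 = 18 is 75.

75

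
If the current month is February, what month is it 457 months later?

457 = 38·12 + 1, so 457 mod 12 = 1.
February + 1 month → March.

March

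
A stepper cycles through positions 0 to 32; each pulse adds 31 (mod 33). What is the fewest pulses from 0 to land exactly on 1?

16

31·16 = 496 = 15·33 + 1, so 31⁻¹ ≡ 16 (mod 33).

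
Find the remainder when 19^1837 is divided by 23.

Square-and-reduce mod 23: 19^1≡19, 19^2≡16, 19^4≡3, 19^8≡9, 19^16≡12, 19^32≡6, 19^64≡13, 19^128≡8, 19^256≡18, 19^512≡2, 19^1024≡4.
1837 = 1 + 4 + 8 + 32 + 256 + 512 + 1024, so 19^1837 ≡ 19·3·9·6·18·2·4 ≡ 22 (mod 23).

22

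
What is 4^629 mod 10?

4

Powers of 4 mod 10 repeat with period 2: 4, 6.
629 mod 2 = 1, so the last digit matches 4^1 = 4.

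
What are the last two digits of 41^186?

41

Successive squares of 41 mod 100: 41^1≡41, 41^2≡81, 41^4≡61, 41^8≡21, 41^16≡41, 41^32≡81, 41^64≡61, 41^128≡21.
Since 186 = 2 + 8 + 16 + 32 + 128 in binary, 41^186 ≡ 81·21·41·81·21 ≡ 41 (mod 100).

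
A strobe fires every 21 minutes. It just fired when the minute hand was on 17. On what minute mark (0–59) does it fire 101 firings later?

38

101·21 = 2121.
2121 − 35·60 = 21, so 2121 ≡ 21 (mod 60).
(17 + 21) mod 60 = 38.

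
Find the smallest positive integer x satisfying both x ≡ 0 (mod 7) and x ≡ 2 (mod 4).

x ≡ 2 (mod 4) gives x ∈ {2, 6, 10, 14}.
The first of these with x mod 7 = 0 is 14.

14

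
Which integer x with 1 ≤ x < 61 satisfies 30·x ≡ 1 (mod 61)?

59

61 = 2·30 + 1
30 = 30·1 + 0
Back-substituting gives 30·59 ≡ 1 (mod 61).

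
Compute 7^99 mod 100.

43

Successive squares of 7 mod 100: 7^1≡7, 7^2≡49, 7^4≡1, 7^8≡1, 7^16≡1, 7^32≡1, 7^64≡1.
Since 99 = 1 + 2 + 32 + 64 in binary, 7^99 ≡ 7·49·1·1 ≡ 43 (mod 100).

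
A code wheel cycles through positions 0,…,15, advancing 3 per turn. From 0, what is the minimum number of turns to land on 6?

3⁻¹ ≡ 11 (mod 16) because 3·11 = 33 = 2·16 + 1.
Multiplying both sides by 11: x ≡ 11·6 = 66 ≡ 2 (mod 16).

2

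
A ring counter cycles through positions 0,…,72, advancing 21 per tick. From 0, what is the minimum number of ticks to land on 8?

The inverse of 21 mod 73 is 7 (since 21·7 = 147 ≡ 1).
Multiplying both sides by 7: x ≡ 7·8 = 56 ≡ 56 (mod 73).
Check: 21·56 = 1176 = 16·73 + 8.

56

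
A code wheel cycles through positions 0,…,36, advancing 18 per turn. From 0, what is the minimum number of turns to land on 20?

18⁻¹ ≡ 35 (mod 37) because 18·35 = 630 = 17·37 + 1.
So x ≡ 35·20 = 700 ≡ 34 (mod 37).

34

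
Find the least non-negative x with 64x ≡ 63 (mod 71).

62

64⁻¹ ≡ 10 (mod 71) because 64·10 = 640 = 9·71 + 1.
Multiplying both sides by 10: x ≡ 10·63 = 630 ≡ 62 (mod 71).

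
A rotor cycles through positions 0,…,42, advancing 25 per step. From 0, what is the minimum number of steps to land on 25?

1

The inverse of 25 mod 43 is 31 (since 25·31 = 775 ≡ 1).
So x ≡ 31·25 = 775 ≡ 1 (mod 43).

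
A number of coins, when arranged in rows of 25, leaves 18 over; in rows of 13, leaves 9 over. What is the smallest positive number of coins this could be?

243

x ≡ 9 (mod 13) gives x ∈ {9, 22, 35, 48, 61, 74, 87, 100, …}.
The first of these with x mod 25 = 18 is 243.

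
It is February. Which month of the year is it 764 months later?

October

Dividing 764 by 12 gives quotient 63 and remainder 8.
February + 8 months → October.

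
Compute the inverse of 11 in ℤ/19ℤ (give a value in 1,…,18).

7

11·7 = 77 = 4·19 + 1, so 11⁻¹ ≡ 7 (mod 19).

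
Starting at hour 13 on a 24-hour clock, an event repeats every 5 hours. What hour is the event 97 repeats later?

97·5 = 485.
485 mod 24 = 5 (since 20·24 = 480).
(13 + 5) mod 24 = 18.

18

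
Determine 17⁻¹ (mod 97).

97 = 5·17 + 12
17 = 1·12 + 5
12 = 2·5 + 2
5 = 2·2 + 1
2 = 2·1 + 0
Back-substituting gives 17·40 ≡ 1 (mod 97).

40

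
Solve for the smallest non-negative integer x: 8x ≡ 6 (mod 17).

5

The inverse of 8 mod 17 is 15 (since 8·15 = 120 ≡ 1).
Multiplying both sides by 15: x ≡ 15·6 = 90 ≡ 5 (mod 17).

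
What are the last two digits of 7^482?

49

Square-and-reduce mod 100: 7^1≡7, 7^2≡49, 7^4≡1, 7^8≡1, 7^16≡1, 7^32≡1, 7^64≡1, 7^128≡1, 7^256≡1.
482 = 2 + 32 + 64 + 128 + 256, so 7^482 ≡ 49·1·1·1·1 ≡ 49 (mod 100).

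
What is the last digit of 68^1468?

The units digit of 68^n cycles with period 4: 8, 4, 2, 6, …
1468 leaves remainder 0 on division by 4, so 68^1468 ends in 6.

6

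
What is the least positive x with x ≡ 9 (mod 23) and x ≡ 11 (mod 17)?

147

x ≡ 11 (mod 17) gives x ∈ {11, 28, 45, 62, 79, 96, 113, 130, …}.
The first of these with x mod 23 = 9 is 147.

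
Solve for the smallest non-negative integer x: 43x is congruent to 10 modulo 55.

The inverse of 43 mod 55 is 32 (since 43·32 = 1376 ≡ 1).
Multiplying both sides by 32: x ≡ 32·10 = 320 ≡ 45 (mod 55).
Check: 43·45 = 1935 = 35·55 + 10.

45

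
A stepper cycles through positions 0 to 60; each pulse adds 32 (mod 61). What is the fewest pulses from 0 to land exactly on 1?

61 = 1·32 + 29
32 = 1·29 + 3
29 = 9·3 + 2
3 = 1·2 + 1
2 = 2·1 + 0
Back-substituting gives 32·21 ≡ 1 (mod 61).

21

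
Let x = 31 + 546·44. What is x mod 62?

61

546·44 = 24024.
24024 mod 62 = 30 (since 387·62 = 23994).
(31 + 30) mod 62 = 61.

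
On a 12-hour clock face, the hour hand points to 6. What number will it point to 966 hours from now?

12

966 mod 12 = 6 (since 80·12 = 960).
6 + 6 → 12 on a 12-hour dial.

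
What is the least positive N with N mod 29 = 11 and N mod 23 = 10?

x ≡ 10 (mod 23) gives x ∈ {10, 33, 56, 79, 102, 125, 148, 171, …}.
The first of these with x mod 29 = 11 is 562.

562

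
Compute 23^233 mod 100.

83

Square-and-reduce mod 100: 23^1≡23, 23^2≡29, 23^4≡41, 23^8≡81, 23^16≡61, 23^32≡21, 23^64≡41, 23^128≡81.
233 = 1 + 8 + 32 + 64 + 128, so 23^233 ≡ 23·81·21·41·81 ≡ 83 (mod 100).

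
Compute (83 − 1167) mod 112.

1167 mod 112 = 47 (since 10·112 = 1120).
(83 − 47) mod 112 = 36.

36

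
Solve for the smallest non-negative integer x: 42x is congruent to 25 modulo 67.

42⁻¹ ≡ 8 (mod 67) because 42·8 = 336 = 5·67 + 1.
Multiplying both sides by 8: x ≡ 8·25 = 200 ≡ 66 (mod 67).
Check: 42·66 = 2772 = 41·67 + 25.

66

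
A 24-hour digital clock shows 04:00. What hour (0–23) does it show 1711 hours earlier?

1711 mod 24 = 7 (since 71·24 = 1704).
(4 − 7) mod 24 = 21.

21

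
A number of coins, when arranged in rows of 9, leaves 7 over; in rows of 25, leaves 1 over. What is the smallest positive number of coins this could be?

Since 25·4 ≡ 1 (mod 9), take x = 1 + 25·((7−1)·4 mod 9) = 1 + 25·6 = 151.
Check: 151 mod 9 = 7, 151 mod 25 = 1.

151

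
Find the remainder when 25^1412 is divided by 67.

15

Successive squares of 25 mod 67: 25^1≡25, 25^2≡22, 25^4≡15, 25^8≡24, 25^16≡40, 25^32≡59, 25^64≡64, 25^128≡9, 25^256≡14, 25^512≡62, 25^1024≡25.
1412 = 4 + 128 + 256 + 1024, so 25^1412 ≡ 15·9·14·25 ≡ 15 (mod 67).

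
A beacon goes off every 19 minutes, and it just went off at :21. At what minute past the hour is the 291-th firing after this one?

291·19 = 5529.
Dividing 5529 by 60 gives quotient 92 and remainder 9.
(21 + 9) mod 60 = 30.

30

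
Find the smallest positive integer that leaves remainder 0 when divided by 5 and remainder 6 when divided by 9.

15

Since 9·4 ≡ 1 (mod 5), take x = 6 + 9·((0−6)·4 mod 5) = 6 + 9·1 = 15.
Check: 15 mod 5 = 0, 15 mod 9 = 6.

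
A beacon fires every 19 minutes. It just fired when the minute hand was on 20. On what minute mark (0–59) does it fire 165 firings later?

165·19 = 3135.
3135 mod 60 = 15 (since 52·60 = 3120).
(20 + 15) mod 60 = 35.

35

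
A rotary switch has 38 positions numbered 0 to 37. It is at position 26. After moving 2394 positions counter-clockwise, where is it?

2394 − 63·38 = 0, so 2394 ≡ 0 (mod 38).
(26 − 0) mod 38 = 26.

26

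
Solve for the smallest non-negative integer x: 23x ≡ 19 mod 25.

The inverse of 23 mod 25 is 12 (since 23·12 = 276 ≡ 1).
Multiplying both sides by 12: x ≡ 12·19 = 228 ≡ 3 (mod 25).

3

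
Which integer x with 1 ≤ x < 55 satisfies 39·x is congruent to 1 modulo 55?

55 = 1·39 + 16
39 = 2·16 + 7
16 = 2·7 + 2
7 = 3·2 + 1
2 = 2·1 + 0
Back-substituting gives 39·24 ≡ 1 (mod 55).

24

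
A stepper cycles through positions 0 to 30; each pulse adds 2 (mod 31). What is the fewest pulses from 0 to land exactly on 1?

2·16 = 32 = 1·31 + 1, so 2⁻¹ ≡ 16 (mod 31).

16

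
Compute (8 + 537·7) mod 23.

18

537·7 = 3759.
3759 mod 23 = 10 (since 163·23 = 3749).
(8 + 10) mod 23 = 18.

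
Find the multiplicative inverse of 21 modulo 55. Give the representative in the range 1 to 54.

55 = 2·21 + 13
21 = 1·13 + 8
13 = 1·8 + 5
8 = 1·5 + 3
5 = 1·3 + 2
3 = 1·2 + 1
2 = 2·1 + 0
Back-substituting gives 21·21 ≡ 1 (mod 55).

21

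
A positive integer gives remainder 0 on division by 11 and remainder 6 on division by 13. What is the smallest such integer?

110

Since 13·6 ≡ 1 (mod 11), take x = 6 + 13·((0−6)·6 mod 11) = 6 + 13·8 = 110.
Check: 110 mod 11 = 0, 110 mod 13 = 6.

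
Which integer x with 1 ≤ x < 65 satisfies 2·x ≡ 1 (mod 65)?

65 = 32·2 + 1
2 = 2·1 + 0
Back-substituting gives 2·33 ≡ 1 (mod 65).

33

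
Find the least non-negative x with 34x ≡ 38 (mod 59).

15

34⁻¹ ≡ 33 (mod 59) because 34·33 = 1122 = 19·59 + 1.
So x ≡ 33·38 = 1254 ≡ 15 (mod 59).
Check: 34·15 = 510 = 8·59 + 38.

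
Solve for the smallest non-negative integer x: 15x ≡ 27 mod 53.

23

The inverse of 15 mod 53 is 46 (since 15·46 = 690 ≡ 1).
So x ≡ 46·27 = 1242 ≡ 23 (mod 53).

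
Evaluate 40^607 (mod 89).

Successive squares of 40 mod 89: 40^1≡40, 40^2≡87, 40^4≡4, 40^8≡16, 40^16≡78, 40^32≡32, 40^64≡45, 40^128≡67, 40^256≡39, 40^512≡8.
Since 607 = 1 + 2 + 4 + 8 + 16 + 64 + 512 in binary, 40^607 ≡ 40·87·4·16·78·45·8 ≡ 21 (mod 89).

21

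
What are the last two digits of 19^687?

39

By repeated squaring mod 100: 19^1≡19, 19^2≡61, 19^4≡21, 19^8≡41, 19^16≡81, 19^32≡61, 19^64≡21, 19^128≡41, 19^256≡81, 19^512≡61.
Since 687 = 1 + 2 + 4 + 8 + 32 + 128 + 512 in binary, 19^687 ≡ 19·61·21·41·61·41·61 ≡ 39 (mod 100).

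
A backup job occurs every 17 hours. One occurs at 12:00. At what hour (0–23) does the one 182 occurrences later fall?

182·17 = 3094.
Dividing 3094 by 24 gives quotient 128 and remainder 22.
(12 + 22) mod 24 = 10.

10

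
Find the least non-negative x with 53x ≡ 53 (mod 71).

53⁻¹ ≡ 67 (mod 71) because 53·67 = 3551 = 50·71 + 1.
So x ≡ 67·53 = 3551 ≡ 1 (mod 71).
Check: 53·1 = 53 = 0·71 + 53.

1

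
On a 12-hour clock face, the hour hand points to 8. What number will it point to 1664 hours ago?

12

Dividing 1664 by 12 gives quotient 138 and remainder 8.
8 − 8 → 12 on a 12-hour dial.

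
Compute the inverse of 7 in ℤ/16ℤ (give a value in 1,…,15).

7·7 = 49 = 3·16 + 1, so 7⁻¹ ≡ 7 (mod 16).

7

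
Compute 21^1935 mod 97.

By repeated squaring mod 97: 21^1≡21, 21^2≡53, 21^4≡93, 21^8≡16, 21^16≡62, 21^32≡61, 21^64≡35, 21^128≡61, 21^256≡35, 21^512≡61, 21^1024≡35.
Since 1935 = 1 + 2 + 4 + 8 + 128 + 256 + 512 + 1024 in binary, 21^1935 ≡ 21·53·93·16·61·35·61·35 ≡ 63 (mod 97).

63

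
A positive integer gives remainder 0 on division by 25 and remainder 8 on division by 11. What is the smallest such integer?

x ≡ 8 (mod 11) gives x ∈ {8, 19, 30, 41, 52, 63, 74, 85, …}.
The first of these with x mod 25 = 0 is 250.

250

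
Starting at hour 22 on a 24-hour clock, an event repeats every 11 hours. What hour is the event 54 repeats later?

54·11 = 594.
Dividing 594 by 24 gives quotient 24 and remainder 18.
(22 + 18) mod 24 = 16.

16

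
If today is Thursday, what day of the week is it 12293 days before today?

Wednesday

12293 mod 7 = 1 (since 1756·7 = 12292).
Thursday − 1 day → Wednesday.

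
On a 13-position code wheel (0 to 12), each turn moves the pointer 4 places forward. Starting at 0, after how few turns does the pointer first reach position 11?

4⁻¹ ≡ 10 (mod 13) because 4·10 = 40 = 3·13 + 1.
So x ≡ 10·11 = 110 ≡ 6 (mod 13).

6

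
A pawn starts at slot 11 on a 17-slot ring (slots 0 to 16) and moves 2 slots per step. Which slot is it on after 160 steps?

8

160·2 = 320.
Dividing 320 by 17 gives quotient 18 and remainder 14.
(11 + 14) mod 17 = 8.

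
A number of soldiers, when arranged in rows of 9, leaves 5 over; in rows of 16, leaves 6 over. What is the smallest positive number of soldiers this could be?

86

x ≡ 5 (mod 9) gives x ∈ {5, 14, 23, 32, 41, 50, 59, 68, …}.
The first of these with x mod 16 = 6 is 86.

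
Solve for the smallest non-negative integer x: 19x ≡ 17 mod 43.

19⁻¹ ≡ 34 (mod 43) because 19·34 = 646 = 15·43 + 1.
Multiplying both sides by 34: x ≡ 34·17 = 578 ≡ 19 (mod 43).
Check: 19·19 = 361 = 8·43 + 17.

19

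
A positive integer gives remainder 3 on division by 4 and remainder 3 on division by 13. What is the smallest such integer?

x ≡ 3 (mod 4) gives x ∈ {3}.
The first of these with x mod 13 = 3 is 3.

3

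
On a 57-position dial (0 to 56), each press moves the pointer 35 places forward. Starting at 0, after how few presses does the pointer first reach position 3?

18

The inverse of 35 mod 57 is 44 (since 35·44 = 1540 ≡ 1).
So x ≡ 44·3 = 132 ≡ 18 (mod 57).
Check: 35·18 = 630 = 11·57 + 3.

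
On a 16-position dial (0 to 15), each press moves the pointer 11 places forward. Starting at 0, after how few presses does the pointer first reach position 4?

The inverse of 11 mod 16 is 3 (since 11·3 = 33 ≡ 1).
So x ≡ 3·4 = 12 ≡ 12 (mod 16).

12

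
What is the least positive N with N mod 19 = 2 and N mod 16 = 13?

173

Since 16·6 ≡ 1 (mod 19), take x = 13 + 16·((2−13)·6 mod 19) = 13 + 16·10 = 173.
Check: 173 mod 19 = 2, 173 mod 16 = 13.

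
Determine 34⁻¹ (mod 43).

19

43 = 1·34 + 9
34 = 3·9 + 7
9 = 1·7 + 2
7 = 3·2 + 1
2 = 2·1 + 0
Back-substituting gives 34·19 ≡ 1 (mod 43).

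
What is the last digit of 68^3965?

8

Last digits of 8^n: 8, 4, 2, 6 (period 4).
3965 leaves remainder 1 on division by 4, so 68^3965 ends in 8.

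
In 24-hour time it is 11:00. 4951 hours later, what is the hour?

4951 = 206·24 + 7, so 4951 mod 24 = 7.
(11 + 7) mod 24 = 18.

18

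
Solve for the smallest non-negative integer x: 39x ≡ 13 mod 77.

26

The inverse of 39 mod 77 is 2 (since 39·2 = 78 ≡ 1).
So x ≡ 2·13 = 26 ≡ 26 (mod 77).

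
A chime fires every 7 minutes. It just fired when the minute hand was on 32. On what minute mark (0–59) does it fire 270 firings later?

2

270·7 = 1890.
1890 mod 60 = 30 (since 31·60 = 1860).
(32 + 30) mod 60 = 2.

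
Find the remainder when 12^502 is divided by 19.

Successive squares of 12 mod 19: 12^1≡12, 12^2≡11, 12^4≡7, 12^8≡11, 12^16≡7, 12^32≡11, 12^64≡7, 12^128≡11, 12^256≡7.
Since 502 = 2 + 4 + 16 + 32 + 64 + 128 + 256 in binary, 12^502 ≡ 11·7·7·11·7·11·7 ≡ 7 (mod 19).

7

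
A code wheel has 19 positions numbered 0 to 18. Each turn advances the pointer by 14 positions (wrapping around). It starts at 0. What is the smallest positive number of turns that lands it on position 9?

14⁻¹ ≡ 15 (mod 19) because 14·15 = 210 = 11·19 + 1.
Multiplying both sides by 15: x ≡ 15·9 = 135 ≡ 2 (mod 19).

2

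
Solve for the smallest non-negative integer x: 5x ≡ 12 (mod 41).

27

The inverse of 5 mod 41 is 33 (since 5·33 = 165 ≡ 1).
So x ≡ 33·12 = 396 ≡ 27 (mod 41).
Check: 5·27 = 135 = 3·41 + 12.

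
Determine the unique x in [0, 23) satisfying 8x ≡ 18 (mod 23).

The inverse of 8 mod 23 is 3 (since 8·3 = 24 ≡ 1).
So x ≡ 3·18 = 54 ≡ 8 (mod 23).

8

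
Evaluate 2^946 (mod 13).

10

By repeated squaring mod 13: 2^1≡2, 2^2≡4, 2^4≡3, 2^8≡9, 2^16≡3, 2^32≡9, 2^64≡3, 2^128≡9, 2^256≡3, 2^512≡9.
946 = 2 + 16 + 32 + 128 + 256 + 512, so 2^946 ≡ 4·3·9·9·3·9 ≡ 10 (mod 13).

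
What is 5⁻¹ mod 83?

83 = 16·5 + 3
5 = 1·3 + 2
3 = 1·2 + 1
2 = 2·1 + 0
Back-substituting gives 5·50 ≡ 1 (mod 83).

50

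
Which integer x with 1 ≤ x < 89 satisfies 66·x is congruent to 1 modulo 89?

66·58 = 3828 = 43·89 + 1, so 66⁻¹ ≡ 58 (mod 89).

58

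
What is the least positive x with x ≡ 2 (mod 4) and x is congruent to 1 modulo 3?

10

Since 3·3 ≡ 1 (mod 4), take x = 1 + 3·((2−1)·3 mod 4) = 1 + 3·3 = 10.
Check: 10 mod 4 = 2, 10 mod 3 = 1.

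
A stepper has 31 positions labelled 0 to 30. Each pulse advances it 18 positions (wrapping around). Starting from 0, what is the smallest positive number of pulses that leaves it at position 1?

19

18·19 = 342 = 11·31 + 1, so 18⁻¹ ≡ 19 (mod 31).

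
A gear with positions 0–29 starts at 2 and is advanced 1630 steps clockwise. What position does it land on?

12

1630 = 54·30 + 10, so 1630 mod 30 = 10.
(2 + 10) mod 30 = 12.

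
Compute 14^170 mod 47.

4

Square-and-reduce mod 47: 14^1≡14, 14^2≡8, 14^4≡17, 14^8≡7, 14^16≡2, 14^32≡4, 14^64≡16, 14^128≡21.
Since 170 = 2 + 8 + 32 + 128 in binary, 14^170 ≡ 8·7·4·21 ≡ 4 (mod 47).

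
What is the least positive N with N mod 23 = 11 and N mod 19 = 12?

x ≡ 12 (mod 19) gives x ∈ {12, 31, 50, 69, 88, 107, 126}.
The first of these with x mod 23 = 11 is 126.

126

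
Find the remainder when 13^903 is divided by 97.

By repeated squaring mod 97: 13^1≡13, 13^2≡72, 13^4≡43, 13^8≡6, 13^16≡36, 13^32≡35, 13^64≡61, 13^128≡35, 13^256≡61, 13^512≡35.
Since 903 = 1 + 2 + 4 + 128 + 256 + 512 in binary, 13^903 ≡ 13·72·43·35·61·35 ≡ 46 (mod 97).

46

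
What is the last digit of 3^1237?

Powers of 3 mod 10 repeat with period 4: 3, 9, 7, 1.
1237 mod 4 = 1, so the last digit matches 3^1 = 3.

3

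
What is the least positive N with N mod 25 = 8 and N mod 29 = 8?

8

x ≡ 8 (mod 25) gives x ∈ {8}.
The first of these with x mod 29 = 8 is 8.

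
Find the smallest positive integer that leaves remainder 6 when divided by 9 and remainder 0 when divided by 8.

x ≡ 0 (mod 8) gives x ∈ {0, 8, 16, 24}.
The first of these with x mod 9 = 6 is 24.

24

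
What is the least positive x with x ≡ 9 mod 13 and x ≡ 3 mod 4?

x ≡ 3 (mod 4) gives x ∈ {3, 7, 11, 15, 19, 23, 27, 31, …}.
The first of these with x mod 13 = 9 is 35.

35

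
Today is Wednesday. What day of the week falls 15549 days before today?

15549 − 2221·7 = 2, so 15549 ≡ 2 (mod 7).
Wednesday − 2 days → Monday.

Monday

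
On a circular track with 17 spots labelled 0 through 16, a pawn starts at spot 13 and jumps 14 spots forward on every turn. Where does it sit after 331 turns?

6

331·14 = 4634.
4634 = 272·17 + 10, so 4634 mod 17 = 10.
(13 + 10) mod 17 = 6.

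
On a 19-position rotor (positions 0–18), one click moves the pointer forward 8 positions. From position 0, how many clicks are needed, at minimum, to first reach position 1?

19 = 2·8 + 3
8 = 2·3 + 2
3 = 1·2 + 1
2 = 2·1 + 0
Back-substituting gives 8·12 ≡ 1 (mod 19).

12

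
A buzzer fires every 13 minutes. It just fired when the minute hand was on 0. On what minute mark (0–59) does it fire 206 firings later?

206·13 = 2678.
2678 = 44·60 + 38, so 2678 mod 60 = 38.
(0 + 38) mod 60 = 38.

38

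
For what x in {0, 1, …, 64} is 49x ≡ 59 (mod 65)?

41

49⁻¹ ≡ 4 (mod 65) because 49·4 = 196 = 3·65 + 1.
So x ≡ 4·59 = 236 ≡ 41 (mod 65).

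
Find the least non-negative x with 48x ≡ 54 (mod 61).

48⁻¹ ≡ 14 (mod 61) because 48·14 = 672 = 11·61 + 1.
So x ≡ 14·54 = 756 ≡ 24 (mod 61).
Check: 48·24 = 1152 = 18·61 + 54.

24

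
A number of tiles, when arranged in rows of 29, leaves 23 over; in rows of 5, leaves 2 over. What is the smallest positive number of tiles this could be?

52

x ≡ 2 (mod 5) gives x ∈ {2, 7, 12, 17, 22, 27, 32, 37, …}.
The first of these with x mod 29 = 23 is 52.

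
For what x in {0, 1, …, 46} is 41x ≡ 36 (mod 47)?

The inverse of 41 mod 47 is 39 (since 41·39 = 1599 ≡ 1).
Multiplying both sides by 39: x ≡ 39·36 = 1404 ≡ 41 (mod 47).
Check: 41·41 = 1681 = 35·47 + 36.

41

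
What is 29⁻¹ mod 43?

29·3 = 87 = 2·43 + 1, so 29⁻¹ ≡ 3 (mod 43).

3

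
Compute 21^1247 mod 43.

Square-and-reduce mod 43: 21^1≡21, 21^2≡11, 21^4≡35, 21^8≡21, 21^16≡11, 21^32≡35, 21^64≡21, 21^128≡11, 21^256≡35, 21^512≡21, 21^1024≡11.
Since 1247 = 1 + 2 + 4 + 8 + 16 + 64 + 128 + 1024 in binary, 21^1247 ≡ 21·11·35·21·11·21·11·11 ≡ 21 (mod 43).

21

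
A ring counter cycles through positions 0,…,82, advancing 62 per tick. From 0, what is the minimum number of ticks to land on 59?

13

The inverse of 62 mod 83 is 79 (since 62·79 = 4898 ≡ 1).
Multiplying both sides by 79: x ≡ 79·59 = 4661 ≡ 13 (mod 83).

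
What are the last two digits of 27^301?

By repeated squaring mod 100: 27^1≡27, 27^2≡29, 27^4≡41, 27^8≡81, 27^16≡61, 27^32≡21, 27^64≡41, 27^128≡81, 27^256≡61.
Since 301 = 1 + 4 + 8 + 32 + 256 in binary, 27^301 ≡ 27·41·81·21·61 ≡ 27 (mod 100).

27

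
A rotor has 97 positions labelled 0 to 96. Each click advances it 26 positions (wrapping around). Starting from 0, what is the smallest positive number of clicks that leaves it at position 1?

97 = 3·26 + 19
26 = 1·19 + 7
19 = 2·7 + 5
7 = 1·5 + 2
5 = 2·2 + 1
2 = 2·1 + 0
Back-substituting gives 26·56 ≡ 1 (mod 97).

56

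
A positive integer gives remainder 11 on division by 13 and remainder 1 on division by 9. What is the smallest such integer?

Since 9·3 ≡ 1 (mod 13), take x = 1 + 9·((11−1)·3 mod 13) = 1 + 9·4 = 37.
Check: 37 mod 13 = 11, 37 mod 9 = 1.

37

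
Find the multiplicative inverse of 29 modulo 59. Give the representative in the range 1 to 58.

59 = 2·29 + 1
29 = 29·1 + 0
Back-substituting gives 29·57 ≡ 1 (mod 59).

57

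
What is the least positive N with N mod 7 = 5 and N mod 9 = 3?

x ≡ 5 (mod 7) gives x ∈ {5, 12}.
The first of these with x mod 9 = 3 is 12.

12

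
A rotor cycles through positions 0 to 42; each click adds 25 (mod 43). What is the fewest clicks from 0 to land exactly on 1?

25·31 = 775 = 18·43 + 1, so 25⁻¹ ≡ 31 (mod 43).

31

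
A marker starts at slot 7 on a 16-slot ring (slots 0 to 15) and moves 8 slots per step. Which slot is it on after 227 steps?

15

227·8 = 1816.
Dividing 1816 by 16 gives quotient 113 and remainder 8.
(7 + 8) mod 16 = 15.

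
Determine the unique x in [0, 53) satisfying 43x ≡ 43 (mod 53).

1

The inverse of 43 mod 53 is 37 (since 43·37 = 1591 ≡ 1).
Multiplying both sides by 37: x ≡ 37·43 = 1591 ≡ 1 (mod 53).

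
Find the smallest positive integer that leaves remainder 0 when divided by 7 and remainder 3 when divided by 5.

x ≡ 3 (mod 5) gives x ∈ {3, 8, 13, 18, 23, 28}.
The first of these with x mod 7 = 0 is 28.

28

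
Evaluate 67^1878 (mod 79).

By repeated squaring mod 79: 67^1≡67, 67^2≡65, 67^4≡38, 67^8≡22, 67^16≡10, 67^32≡21, 67^64≡46, 67^128≡62, 67^256≡52, 67^512≡18, 67^1024≡8.
Since 1878 = 2 + 4 + 16 + 64 + 256 + 512 + 1024 in binary, 67^1878 ≡ 65·38·10·46·52·18·8 ≡ 21 (mod 79).

21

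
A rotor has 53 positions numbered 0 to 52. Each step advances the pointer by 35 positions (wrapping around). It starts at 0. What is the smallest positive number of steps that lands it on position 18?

52

35⁻¹ ≡ 50 (mod 53) because 35·50 = 1750 = 33·53 + 1.
So x ≡ 50·18 = 900 ≡ 52 (mod 53).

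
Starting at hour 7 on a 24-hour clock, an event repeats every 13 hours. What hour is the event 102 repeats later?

13

102·13 = 1326.
1326 − 55·24 = 6, so 1326 ≡ 6 (mod 24).
(7 + 6) mod 24 = 13.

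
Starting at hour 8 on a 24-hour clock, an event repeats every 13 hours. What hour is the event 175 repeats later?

175·13 = 2275.
2275 mod 24 = 19 (since 94·24 = 2256).
(8 + 19) mod 24 = 3.

3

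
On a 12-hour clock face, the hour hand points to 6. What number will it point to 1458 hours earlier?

Dividing 1458 by 12 gives quotient 121 and remainder 6.
6 − 6 → 12 on a 12-hour dial.

12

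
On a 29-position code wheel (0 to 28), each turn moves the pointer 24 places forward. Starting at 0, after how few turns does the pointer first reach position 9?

4

24⁻¹ ≡ 23 (mod 29) because 24·23 = 552 = 19·29 + 1.
Multiplying both sides by 23: x ≡ 23·9 = 207 ≡ 4 (mod 29).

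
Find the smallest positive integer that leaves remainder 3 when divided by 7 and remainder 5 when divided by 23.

143

x ≡ 3 (mod 7) gives x ∈ {3, 10, 17, 24, 31, 38, 45, 52, …}.
The first of these with x mod 23 = 5 is 143.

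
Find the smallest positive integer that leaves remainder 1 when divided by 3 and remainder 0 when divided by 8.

x ≡ 1 (mod 3) gives x ∈ {1, 4, 7, 10, 13, 16}.
The first of these with x mod 8 = 0 is 16.

16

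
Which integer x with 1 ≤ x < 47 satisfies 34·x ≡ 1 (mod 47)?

18

47 = 1·34 + 13
34 = 2·13 + 8
13 = 1·8 + 5
8 = 1·5 + 3
5 = 1·3 + 2
3 = 1·2 + 1
2 = 2·1 + 0
Back-substituting gives 34·18 ≡ 1 (mod 47).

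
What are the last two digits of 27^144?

Successive squares of 27 mod 100: 27^1≡27, 27^2≡29, 27^4≡41, 27^8≡81, 27^16≡61, 27^32≡21, 27^64≡41, 27^128≡81.
144 = 16 + 128, so 27^144 ≡ 61·81 ≡ 41 (mod 100).

41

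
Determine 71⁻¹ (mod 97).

41

97 = 1·71 + 26
71 = 2·26 + 19
26 = 1·19 + 7
19 = 2·7 + 5
7 = 1·5 + 2
5 = 2·2 + 1
2 = 2·1 + 0
Back-substituting gives 71·41 ≡ 1 (mod 97).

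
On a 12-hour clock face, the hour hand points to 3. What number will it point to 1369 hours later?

4

1369 − 114·12 = 1, so 1369 ≡ 1 (mod 12).
3 + 1 → 4 on a 12-hour dial.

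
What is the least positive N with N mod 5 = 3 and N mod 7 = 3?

3

x ≡ 3 (mod 5) gives x ∈ {3}.
The first of these with x mod 7 = 3 is 3.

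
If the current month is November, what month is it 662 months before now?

Dividing 662 by 12 gives quotient 55 and remainder 2.
November − 2 months → September.

September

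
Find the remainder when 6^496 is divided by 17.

1

By repeated squaring mod 17: 6^1≡6, 6^2≡2, 6^4≡4, 6^8≡16, 6^16≡1, 6^32≡1, 6^64≡1, 6^128≡1, 6^256≡1.
496 = 16 + 32 + 64 + 128 + 256, so 6^496 ≡ 1·1·1·1·1 ≡ 1 (mod 17).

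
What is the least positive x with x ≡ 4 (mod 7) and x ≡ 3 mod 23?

x ≡ 4 (mod 7) gives x ∈ {4, 11, 18, 25, 32, 39, 46, 53, …}.
The first of these with x mod 23 = 3 is 95.

95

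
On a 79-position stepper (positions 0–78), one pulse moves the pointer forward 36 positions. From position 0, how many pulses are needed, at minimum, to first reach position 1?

11

36·11 = 396 = 5·79 + 1, so 36⁻¹ ≡ 11 (mod 79).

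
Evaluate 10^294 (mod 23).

2

Successive squares of 10 mod 23: 10^1≡10, 10^2≡8, 10^4≡18, 10^8≡2, 10^16≡4, 10^32≡16, 10^64≡3, 10^128≡9, 10^256≡12.
Since 294 = 2 + 4 + 32 + 256 in binary, 10^294 ≡ 8·18·16·12 ≡ 2 (mod 23).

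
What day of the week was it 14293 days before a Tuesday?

Wednesday

Dividing 14293 by 7 gives quotient 2041 and remainder 6.
Tuesday − 6 days → Wednesday.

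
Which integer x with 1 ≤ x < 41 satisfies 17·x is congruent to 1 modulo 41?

29

41 = 2·17 + 7
17 = 2·7 + 3
7 = 2·3 + 1
3 = 3·1 + 0
Back-substituting gives 17·29 ≡ 1 (mod 41).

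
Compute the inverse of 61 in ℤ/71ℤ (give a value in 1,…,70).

7

71 = 1·61 + 10
61 = 6·10 + 1
10 = 10·1 + 0
Back-substituting gives 61·7 ≡ 1 (mod 71).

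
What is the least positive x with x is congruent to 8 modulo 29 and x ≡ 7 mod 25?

x ≡ 7 (mod 25) gives x ∈ {7, 32, 57, 82, 107, 132, 157, 182}.
The first of these with x mod 29 = 8 is 182.

182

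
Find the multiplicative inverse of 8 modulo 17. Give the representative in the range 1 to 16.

15

8·15 = 120 = 7·17 + 1, so 8⁻¹ ≡ 15 (mod 17).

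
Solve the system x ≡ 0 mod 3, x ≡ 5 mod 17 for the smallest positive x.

39

Since 17·2 ≡ 1 (mod 3), take x = 5 + 17·((0−5)·2 mod 3) = 5 + 17·2 = 39.
Check: 39 mod 3 = 0, 39 mod 17 = 5.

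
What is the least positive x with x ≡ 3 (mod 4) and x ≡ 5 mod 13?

x ≡ 3 (mod 4) gives x ∈ {3, 7, 11, 15, 19, 23, 27, 31}.
The first of these with x mod 13 = 5 is 31.

31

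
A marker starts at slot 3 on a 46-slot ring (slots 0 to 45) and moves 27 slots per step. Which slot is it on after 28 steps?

23

28·27 = 756.
756 = 16·46 + 20, so 756 mod 46 = 20.
(3 + 20) mod 46 = 23.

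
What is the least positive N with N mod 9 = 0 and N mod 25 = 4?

x ≡ 0 (mod 9) gives x ∈ {0, 9, 18, 27, 36, 45, 54}.
The first of these with x mod 25 = 4 is 54.

54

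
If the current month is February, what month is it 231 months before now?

231 − 19·12 = 3, so 231 ≡ 3 (mod 12).
February − 3 months → November.

November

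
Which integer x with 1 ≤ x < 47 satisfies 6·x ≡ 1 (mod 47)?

8

47 = 7·6 + 5
6 = 1·5 + 1
5 = 5·1 + 0
Back-substituting gives 6·8 ≡ 1 (mod 47).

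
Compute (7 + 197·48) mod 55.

197·48 = 9456.
9456 = 171·55 + 51, so 9456 mod 55 = 51.
(7 + 51) mod 55 = 3.

3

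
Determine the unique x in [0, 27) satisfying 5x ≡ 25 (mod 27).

The inverse of 5 mod 27 is 11 (since 5·11 = 55 ≡ 1).
So x ≡ 11·25 = 275 ≡ 5 (mod 27).

5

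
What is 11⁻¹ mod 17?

14

17 = 1·11 + 6
11 = 1·6 + 5
6 = 1·5 + 1
5 = 5·1 + 0
Back-substituting gives 11·14 ≡ 1 (mod 17).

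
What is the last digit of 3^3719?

7

Last digits of 3^n: 3, 9, 7, 1 (period 4).
3719 mod 4 = 3, so the last digit matches 3^3 = 7.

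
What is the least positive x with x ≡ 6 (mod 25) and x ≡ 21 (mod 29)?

x ≡ 6 (mod 25) gives x ∈ {6, 31, 56, 81, 106, 131, 156, 181, …}.
The first of these with x mod 29 = 21 is 456.

456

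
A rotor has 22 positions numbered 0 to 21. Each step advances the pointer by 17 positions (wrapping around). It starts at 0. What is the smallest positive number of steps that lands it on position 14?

6

The inverse of 17 mod 22 is 13 (since 17·13 = 221 ≡ 1).
So x ≡ 13·14 = 182 ≡ 6 (mod 22).
Check: 17·6 = 102 = 4·22 + 14.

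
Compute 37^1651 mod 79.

24

By repeated squaring mod 79: 37^1≡37, 37^2≡26, 37^4≡44, 37^8≡40, 37^16≡20, 37^32≡5, 37^64≡25, 37^128≡72, 37^256≡49, 37^512≡31, 37^1024≡13.
1651 = 1 + 2 + 16 + 32 + 64 + 512 + 1024, so 37^1651 ≡ 37·26·20·5·25·31·13 ≡ 24 (mod 79).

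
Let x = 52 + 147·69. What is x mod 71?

147·69 = 10143.
10143 = 142·71 + 61, so 10143 mod 71 = 61.
(52 + 61) mod 71 = 42.

42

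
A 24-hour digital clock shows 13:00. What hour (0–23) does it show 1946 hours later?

15

1946 mod 24 = 2 (since 81·24 = 1944).
(13 + 2) mod 24 = 15.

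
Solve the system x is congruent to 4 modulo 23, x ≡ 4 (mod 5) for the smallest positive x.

x ≡ 4 (mod 5) gives x ∈ {4}.
The first of these with x mod 23 = 4 is 4.

4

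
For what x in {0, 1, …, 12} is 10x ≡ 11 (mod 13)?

The inverse of 10 mod 13 is 4 (since 10·4 = 40 ≡ 1).
So x ≡ 4·11 = 44 ≡ 5 (mod 13).

5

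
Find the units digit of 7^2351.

3

Powers of 7 mod 10 repeat with period 4: 7, 9, 3, 1.
2351 mod 4 = 3, so the last digit matches 7^3 = 3.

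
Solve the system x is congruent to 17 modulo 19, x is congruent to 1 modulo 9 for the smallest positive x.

x ≡ 1 (mod 9) gives x ∈ {1, 10, 19, 28, 37, 46, 55}.
The first of these with x mod 19 = 17 is 55.

55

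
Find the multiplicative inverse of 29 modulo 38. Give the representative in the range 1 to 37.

21

29·21 = 609 = 16·38 + 1, so 29⁻¹ ≡ 21 (mod 38).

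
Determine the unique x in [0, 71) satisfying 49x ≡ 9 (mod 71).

48

49⁻¹ ≡ 29 (mod 71) because 49·29 = 1421 = 20·71 + 1.
So x ≡ 29·9 = 261 ≡ 48 (mod 71).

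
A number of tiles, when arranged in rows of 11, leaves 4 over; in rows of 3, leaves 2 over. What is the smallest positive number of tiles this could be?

26

x ≡ 2 (mod 3) gives x ∈ {2, 5, 8, 11, 14, 17, 20, 23, …}.
The first of these with x mod 11 = 4 is 26.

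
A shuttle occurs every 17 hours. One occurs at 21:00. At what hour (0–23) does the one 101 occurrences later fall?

101·17 = 1717.
1717 mod 24 = 13 (since 71·24 = 1704).
(21 + 13) mod 24 = 10.

10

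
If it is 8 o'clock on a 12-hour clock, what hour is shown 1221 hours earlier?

1221 − 101·12 = 9, so 1221 ≡ 9 (mod 12).
8 − 9 → 11 on a 12-hour dial.

11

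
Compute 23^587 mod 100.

47

Successive squares of 23 mod 100: 23^1≡23, 23^2≡29, 23^4≡41, 23^8≡81, 23^16≡61, 23^32≡21, 23^64≡41, 23^128≡81, 23^256≡61, 23^512≡21.
Since 587 = 1 + 2 + 8 + 64 + 512 in binary, 23^587 ≡ 23·29·81·41·21 ≡ 47 (mod 100).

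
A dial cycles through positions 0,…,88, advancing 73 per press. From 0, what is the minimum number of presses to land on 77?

23

73⁻¹ ≡ 50 (mod 89) because 73·50 = 3650 = 41·89 + 1.
Multiplying both sides by 50: x ≡ 50·77 = 3850 ≡ 23 (mod 89).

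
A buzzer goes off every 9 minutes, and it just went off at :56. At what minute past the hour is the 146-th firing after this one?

50

146·9 = 1314.
1314 − 21·60 = 54, so 1314 ≡ 54 (mod 60).
(56 + 54) mod 60 = 50.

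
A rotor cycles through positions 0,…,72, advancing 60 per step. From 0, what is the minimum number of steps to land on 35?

The inverse of 60 mod 73 is 28 (since 60·28 = 1680 ≡ 1).
So x ≡ 28·35 = 980 ≡ 31 (mod 73).
Check: 60·31 = 1860 = 25·73 + 35.

31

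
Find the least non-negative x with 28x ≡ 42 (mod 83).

43

The inverse of 28 mod 83 is 3 (since 28·3 = 84 ≡ 1).
So x ≡ 3·42 = 126 ≡ 43 (mod 83).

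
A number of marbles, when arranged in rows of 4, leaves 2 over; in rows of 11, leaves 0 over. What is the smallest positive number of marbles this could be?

22

Since 11·3 ≡ 1 (mod 4), take x = 0 + 11·((2−0)·3 mod 4) = 0 + 11·2 = 22.
Check: 22 mod 4 = 2, 22 mod 11 = 0.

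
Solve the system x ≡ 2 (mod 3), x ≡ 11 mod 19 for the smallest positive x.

x ≡ 2 (mod 3) gives x ∈ {2, 5, 8, 11}.
The first of these with x mod 19 = 11 is 11.

11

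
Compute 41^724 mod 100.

61

By repeated squaring mod 100: 41^1≡41, 41^2≡81, 41^4≡61, 41^8≡21, 41^16≡41, 41^32≡81, 41^64≡61, 41^128≡21, 41^256≡41, 41^512≡81.
724 = 4 + 16 + 64 + 128 + 512, so 41^724 ≡ 61·41·61·21·81 ≡ 61 (mod 100).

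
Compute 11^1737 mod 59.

34

Square-and-reduce mod 59: 11^1≡11, 11^2≡3, 11^4≡9, 11^8≡22, 11^16≡12, 11^32≡26, 11^64≡27, 11^128≡21, 11^256≡28, 11^512≡17, 11^1024≡53.
Since 1737 = 1 + 8 + 64 + 128 + 512 + 1024 in binary, 11^1737 ≡ 11·22·27·21·17·53 ≡ 34 (mod 59).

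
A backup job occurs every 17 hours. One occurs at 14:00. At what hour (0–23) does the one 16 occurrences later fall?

16·17 = 272.
272 − 11·24 = 8, so 272 ≡ 8 (mod 24).
(14 + 8) mod 24 = 22.

22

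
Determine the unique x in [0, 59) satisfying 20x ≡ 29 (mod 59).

28

20⁻¹ ≡ 3 (mod 59) because 20·3 = 60 = 1·59 + 1.
Multiplying both sides by 3: x ≡ 3·29 = 87 ≡ 28 (mod 59).
Check: 20·28 = 560 = 9·59 + 29.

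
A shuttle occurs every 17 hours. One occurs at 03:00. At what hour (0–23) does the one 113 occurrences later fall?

113·17 = 1921.
Dividing 1921 by 24 gives quotient 80 and remainder 1.
(3 + 1) mod 24 = 4.

4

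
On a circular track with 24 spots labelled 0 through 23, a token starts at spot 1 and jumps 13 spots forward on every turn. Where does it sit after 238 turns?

23

238·13 = 3094.
3094 = 128·24 + 22, so 3094 mod 24 = 22.
(1 + 22) mod 24 = 23.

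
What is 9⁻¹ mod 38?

9·17 = 153 = 4·38 + 1, so 9⁻¹ ≡ 17 (mod 38).

17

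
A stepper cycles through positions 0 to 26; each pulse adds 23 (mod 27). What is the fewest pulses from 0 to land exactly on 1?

23·20 = 460 = 17·27 + 1, so 23⁻¹ ≡ 20 (mod 27).

20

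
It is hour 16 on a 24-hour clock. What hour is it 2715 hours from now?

2715 mod 24 = 3 (since 113·24 = 2712).
(16 + 3) mod 24 = 19.

19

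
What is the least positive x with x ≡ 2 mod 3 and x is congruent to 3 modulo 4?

11

x ≡ 2 (mod 3) gives x ∈ {2, 5, 8, 11}.
The first of these with x mod 4 = 3 is 11.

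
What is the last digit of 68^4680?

6

Powers of 8 mod 10 repeat with period 4: 8, 4, 2, 6.
4680 leaves remainder 0 on division by 4, so 68^4680 ends in 6.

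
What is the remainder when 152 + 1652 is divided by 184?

148

Dividing 1652 by 184 gives quotient 8 and remainder 180.
(152 + 180) mod 184 = 148.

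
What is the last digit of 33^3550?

Last digits of 3^n: 3, 9, 7, 1 (period 4).
3550 mod 4 = 2, so the last digit matches 3^2 = 9.

9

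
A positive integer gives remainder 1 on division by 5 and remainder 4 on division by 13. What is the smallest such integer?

x ≡ 1 (mod 5) gives x ∈ {1, 6, 11, 16, 21, 26, 31, 36, …}.
The first of these with x mod 13 = 4 is 56.

56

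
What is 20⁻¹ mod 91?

41

20·41 = 820 = 9·91 + 1, so 20⁻¹ ≡ 41 (mod 91).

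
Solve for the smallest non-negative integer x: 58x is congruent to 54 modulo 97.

The inverse of 58 mod 97 is 92 (since 58·92 = 5336 ≡ 1).
Multiplying both sides by 92: x ≡ 92·54 = 4968 ≡ 21 (mod 97).

21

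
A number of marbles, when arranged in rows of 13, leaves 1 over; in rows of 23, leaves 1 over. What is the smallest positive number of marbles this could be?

1

Since 23·4 ≡ 1 (mod 13), take x = 1 + 23·((1−1)·4 mod 13) = 1 + 23·0 = 1.
Check: 1 mod 13 = 1, 1 mod 23 = 1.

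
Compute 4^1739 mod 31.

Square-and-reduce mod 31: 4^1≡4, 4^2≡16, 4^4≡8, 4^8≡2, 4^16≡4, 4^32≡16, 4^64≡8, 4^128≡2, 4^256≡4, 4^512≡16, 4^1024≡8.
Since 1739 = 1 + 2 + 8 + 64 + 128 + 512 + 1024 in binary, 4^1739 ≡ 4·16·2·8·2·16·8 ≡ 8 (mod 31).

8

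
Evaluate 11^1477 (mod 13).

11

By repeated squaring mod 13: 11^1≡11, 11^2≡4, 11^4≡3, 11^8≡9, 11^16≡3, 11^32≡9, 11^64≡3, 11^128≡9, 11^256≡3, 11^512≡9, 11^1024≡3.
1477 = 1 + 4 + 64 + 128 + 256 + 1024, so 11^1477 ≡ 11·3·3·9·3·3 ≡ 11 (mod 13).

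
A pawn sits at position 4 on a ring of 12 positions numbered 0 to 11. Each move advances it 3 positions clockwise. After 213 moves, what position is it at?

7

213·3 = 639.
Dividing 639 by 12 gives quotient 53 and remainder 3.
(4 + 3) mod 12 = 7.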